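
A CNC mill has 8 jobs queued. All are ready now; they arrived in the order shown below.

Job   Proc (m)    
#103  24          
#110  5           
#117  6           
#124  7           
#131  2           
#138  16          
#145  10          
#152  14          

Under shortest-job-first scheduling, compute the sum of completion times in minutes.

SPT (increasing processing time): #131 #110 #117 #124 #145 #152 #138 #103.
#131: 0→2
#110: 2→7
#117: 7→13
#124: 13→20
#145: 20→30
#152: 30→44
#138: 44→60
#103: 60→84
Sum = 2+7+13+20+30+44+60+84 = 260.

260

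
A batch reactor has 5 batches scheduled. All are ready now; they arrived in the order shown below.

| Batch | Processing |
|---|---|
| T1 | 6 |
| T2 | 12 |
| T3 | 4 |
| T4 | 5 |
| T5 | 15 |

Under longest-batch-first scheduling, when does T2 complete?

27

LPT (decreasing processing time): T5 T2 T1 T4 T3.
T5: 0→15
T2: 15→27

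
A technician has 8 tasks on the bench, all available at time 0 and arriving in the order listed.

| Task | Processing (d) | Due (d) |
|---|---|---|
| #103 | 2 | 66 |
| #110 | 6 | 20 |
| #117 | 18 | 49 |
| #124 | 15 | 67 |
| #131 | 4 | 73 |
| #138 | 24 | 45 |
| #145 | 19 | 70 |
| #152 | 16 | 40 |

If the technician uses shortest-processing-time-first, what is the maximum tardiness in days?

SPT (increasing processing time): #103 #131 #110 #124 #152 #117 #145 #138.
#103: 0→2, due 66, tardiness 0
#131: 2→6, due 73, tardiness 0
#110: 6→12, due 20, tardiness 0
#124: 12→27, due 67, tardiness 0
#152: 27→43, due 40, tardiness 3
#117: 43→61, due 49, tardiness 12
#145: 61→80, due 70, tardiness 10
#138: 80→104, due 45, tardiness 59
Maximum = 59.

59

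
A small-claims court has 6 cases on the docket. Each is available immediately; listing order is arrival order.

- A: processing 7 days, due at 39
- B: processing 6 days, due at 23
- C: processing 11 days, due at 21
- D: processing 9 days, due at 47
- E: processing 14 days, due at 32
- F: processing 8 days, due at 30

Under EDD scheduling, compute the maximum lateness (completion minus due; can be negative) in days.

EDD (increasing due date): C B F E A D.
C: 0→11, due 21, lateness -10
B: 11→17, due 23, lateness -6
F: 17→25, due 30, lateness -5
E: 25→39, due 32, lateness 7
A: 39→46, due 39, lateness 7
D: 46→55, due 47, lateness 8
Maximum = 8.

8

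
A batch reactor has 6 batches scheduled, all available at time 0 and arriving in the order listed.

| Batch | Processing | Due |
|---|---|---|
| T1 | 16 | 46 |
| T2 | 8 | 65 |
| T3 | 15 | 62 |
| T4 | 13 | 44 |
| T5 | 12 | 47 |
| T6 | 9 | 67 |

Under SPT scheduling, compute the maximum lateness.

27

SPT (increasing processing time): T2 T6 T5 T4 T3 T1.
T2: 0→8, due 65, lateness -57
T6: 8→17, due 67, lateness -50
T5: 17→29, due 47, lateness -18
T4: 29→42, due 44, lateness -2
T3: 42→57, due 62, lateness -5
T1: 57→73, due 46, lateness 27
Maximum = 27.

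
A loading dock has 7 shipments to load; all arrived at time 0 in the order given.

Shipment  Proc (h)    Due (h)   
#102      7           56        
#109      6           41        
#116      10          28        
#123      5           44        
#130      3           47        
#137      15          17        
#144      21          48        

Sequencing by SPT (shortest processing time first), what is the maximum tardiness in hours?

29

SPT (increasing processing time): #130 #123 #109 #102 #116 #137 #144.
#130: 0→3, due 47, tardiness 0
#123: 3→8, due 44, tardiness 0
#109: 8→14, due 41, tardiness 0
#102: 14→21, due 56, tardiness 0
#116: 21→31, due 28, tardiness 3
#137: 31→46, due 17, tardiness 29
#144: 46→67, due 48, tardiness 19
Maximum = 29.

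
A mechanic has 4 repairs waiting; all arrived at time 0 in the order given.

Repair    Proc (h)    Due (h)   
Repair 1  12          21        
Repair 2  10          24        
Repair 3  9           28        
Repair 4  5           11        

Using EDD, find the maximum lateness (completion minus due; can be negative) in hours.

8

EDD (increasing due date): Repair 4 Repair 1 Repair 2 Repair 3.
Repair 4: 0→5, due 11, lateness -6
Repair 1: 5→17, due 21, lateness -4
Repair 2: 17→27, due 24, lateness 3
Repair 3: 27→36, due 28, lateness 8
Maximum = 8.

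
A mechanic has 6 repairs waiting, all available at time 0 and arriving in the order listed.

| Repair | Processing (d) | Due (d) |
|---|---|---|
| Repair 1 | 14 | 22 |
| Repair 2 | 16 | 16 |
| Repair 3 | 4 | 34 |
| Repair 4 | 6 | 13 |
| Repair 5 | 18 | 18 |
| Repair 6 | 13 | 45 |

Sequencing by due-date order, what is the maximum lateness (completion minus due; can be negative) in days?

EDD (increasing due date): Repair 4 Repair 2 Repair 5 Repair 1 Repair 3 Repair 6.
Repair 4: 0→6, due 13, lateness -7
Repair 2: 6→22, due 16, lateness 6
Repair 5: 22→40, due 18, lateness 22
Repair 1: 40→54, due 22, lateness 32
Repair 3: 54→58, due 34, lateness 24
Repair 6: 58→71, due 45, lateness 26
Maximum = 32.

32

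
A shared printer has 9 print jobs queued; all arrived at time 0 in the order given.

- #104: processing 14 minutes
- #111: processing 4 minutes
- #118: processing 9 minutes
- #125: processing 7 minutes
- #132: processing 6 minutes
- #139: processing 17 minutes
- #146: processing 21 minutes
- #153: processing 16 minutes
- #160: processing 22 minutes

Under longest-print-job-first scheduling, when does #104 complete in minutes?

LPT (decreasing processing time): #160 #146 #139 #153 #104 #118 #125 #132 #111.
#160: 0→22
#146: 22→43
#139: 43→60
#153: 60→76
#104: 76→90

90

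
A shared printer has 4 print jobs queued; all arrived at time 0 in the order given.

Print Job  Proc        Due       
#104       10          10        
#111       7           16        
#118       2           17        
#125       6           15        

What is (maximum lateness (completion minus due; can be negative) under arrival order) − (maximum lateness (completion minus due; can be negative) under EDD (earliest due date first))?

FIFO (arrival order): #104 #111 #118 #125.
#104: 0→10, due 10, lateness 0
#111: 10→17, due 16, lateness 1
#118: 17→19, due 17, lateness 2
#125: 19→25, due 15, lateness 10
Maximum = 10.
EDD (increasing due date): #104 #125 #111 #118.
#104: 0→10, due 10, lateness 0
#125: 10→16, due 15, lateness 1
#111: 16→23, due 16, lateness 7
#118: 23→25, due 17, lateness 8
Maximum = 8.
Difference = 10 − 8 = 2.

2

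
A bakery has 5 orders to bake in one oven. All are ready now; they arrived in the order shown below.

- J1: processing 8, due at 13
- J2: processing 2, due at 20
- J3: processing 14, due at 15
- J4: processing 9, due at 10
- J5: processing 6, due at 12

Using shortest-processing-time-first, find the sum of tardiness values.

SPT (increasing processing time): J2 J5 J1 J4 J3.
J2: 0→2, due 20, tardiness 0
J5: 2→8, due 12, tardiness 0
J1: 8→16, due 13, tardiness 3
J4: 16→25, due 10, tardiness 15
J3: 25→39, due 15, tardiness 24
Sum = 0+0+3+15+24 = 42.

42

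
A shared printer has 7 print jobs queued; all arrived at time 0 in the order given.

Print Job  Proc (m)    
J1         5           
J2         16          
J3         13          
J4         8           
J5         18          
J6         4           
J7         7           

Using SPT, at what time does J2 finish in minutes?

53

SPT (increasing processing time): J6 J1 J7 J4 J3 J2 J5.
J6: 0→4
J1: 4→9
J7: 9→16
J4: 16→24
J3: 24→37
J2: 37→53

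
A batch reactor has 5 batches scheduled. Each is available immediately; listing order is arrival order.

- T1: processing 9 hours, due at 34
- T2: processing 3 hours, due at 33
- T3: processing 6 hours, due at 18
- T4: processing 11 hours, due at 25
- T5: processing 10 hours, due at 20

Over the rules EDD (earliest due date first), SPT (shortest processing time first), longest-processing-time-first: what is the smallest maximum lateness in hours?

EDD (increasing due date): T3 T5 T4 T2 T1.
T3: 0→6, due 18, lateness -12
T5: 6→16, due 20, lateness -4
T4: 16→27, due 25, lateness 2
T2: 27→30, due 33, lateness -3
T1: 30→39, due 34, lateness 5
Maximum = 5.
SPT (increasing processing time): T2 T3 T1 T5 T4.
T2: 0→3, due 33, lateness -30
T3: 3→9, due 18, lateness -9
T1: 9→18, due 34, lateness -16
T5: 18→28, due 20, lateness 8
T4: 28→39, due 25, lateness 14
Maximum = 14.
LPT (decreasing processing time): T4 T5 T1 T3 T2.
T4: 0→11, due 25, lateness -14
T5: 11→21, due 20, lateness 1
T1: 21→30, due 34, lateness -4
T3: 30→36, due 18, lateness 18
T2: 36→39, due 33, lateness 6
Maximum = 18.
EDD 5, SPT 14, LPT 18 → minimum 5.

5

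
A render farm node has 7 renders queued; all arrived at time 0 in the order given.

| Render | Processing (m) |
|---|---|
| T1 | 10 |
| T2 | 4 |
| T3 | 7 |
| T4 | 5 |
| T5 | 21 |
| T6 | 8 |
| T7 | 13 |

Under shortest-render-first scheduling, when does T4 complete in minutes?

9

SPT (increasing processing time): T2 T4 T3 T6 T1 T7 T5.
T2: 0→4
T4: 4→9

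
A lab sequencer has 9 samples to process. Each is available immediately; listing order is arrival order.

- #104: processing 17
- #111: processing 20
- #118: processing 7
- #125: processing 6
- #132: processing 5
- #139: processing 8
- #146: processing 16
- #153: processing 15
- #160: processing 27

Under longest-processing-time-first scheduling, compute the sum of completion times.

LPT (decreasing processing time): #160 #111 #104 #146 #153 #139 #118 #125 #132.
#160: 0→27
#111: 27→47
#104: 47→64
#146: 64→80
#153: 80→95
#139: 95→103
#118: 103→110
#125: 110→116
#132: 116→121
Sum = 27+47+64+80+95+103+110+116+121 = 763.

763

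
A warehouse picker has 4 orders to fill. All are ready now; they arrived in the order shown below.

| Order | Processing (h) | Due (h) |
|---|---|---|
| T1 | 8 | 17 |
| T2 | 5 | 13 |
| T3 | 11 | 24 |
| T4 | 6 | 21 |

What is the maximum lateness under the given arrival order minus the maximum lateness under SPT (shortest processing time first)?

3

FIFO (arrival order): T1 T2 T3 T4.
T1: 0→8, due 17, lateness -9
T2: 8→13, due 13, lateness 0
T3: 13→24, due 24, lateness 0
T4: 24→30, due 21, lateness 9
Maximum = 9.
SPT (increasing processing time): T2 T4 T1 T3.
T2: 0→5, due 13, lateness -8
T4: 5→11, due 21, lateness -10
T1: 11→19, due 17, lateness 2
T3: 19→30, due 24, lateness 6
Maximum = 6.
Difference = 9 − 6 = 3.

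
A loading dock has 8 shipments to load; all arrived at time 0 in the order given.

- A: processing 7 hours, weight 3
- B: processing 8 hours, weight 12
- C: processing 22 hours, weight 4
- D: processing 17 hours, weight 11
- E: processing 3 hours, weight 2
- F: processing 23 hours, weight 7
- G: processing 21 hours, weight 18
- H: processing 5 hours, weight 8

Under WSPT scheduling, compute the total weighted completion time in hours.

WSPT (decreasing weight/processing-time ratio): H B G E D A F C.
H: finishes 5, weight 8, w·C = 40
B: finishes 13, weight 12, w·C = 156
G: finishes 34, weight 18, w·C = 612
E: finishes 37, weight 2, w·C = 74
D: finishes 54, weight 11, w·C = 594
A: finishes 61, weight 3, w·C = 183
F: finishes 84, weight 7, w·C = 588
C: finishes 106, weight 4, w·C = 424
Sum = 40+156+612+74+594+183+588+424 = 2671.

2671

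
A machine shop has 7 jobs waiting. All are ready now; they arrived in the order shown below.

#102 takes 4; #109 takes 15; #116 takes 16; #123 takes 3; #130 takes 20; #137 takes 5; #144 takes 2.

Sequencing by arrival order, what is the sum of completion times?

FIFO (arrival order): #102 #109 #116 #123 #130 #137 #144.
#102: 0→4
#109: 4→19
#116: 19→35
#123: 35→38
#130: 38→58
#137: 58→63
#144: 63→65
Sum = 4+19+35+38+58+63+65 = 282.

282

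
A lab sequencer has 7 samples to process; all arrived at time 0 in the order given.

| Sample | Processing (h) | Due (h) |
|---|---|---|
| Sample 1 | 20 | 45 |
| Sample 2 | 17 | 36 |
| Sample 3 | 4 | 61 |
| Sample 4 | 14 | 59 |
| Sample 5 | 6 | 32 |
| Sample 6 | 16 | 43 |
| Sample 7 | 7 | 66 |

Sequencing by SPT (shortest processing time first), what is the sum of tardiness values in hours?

71

SPT (increasing processing time): Sample 3 Sample 5 Sample 7 Sample 4 Sample 6 Sample 2 Sample 1.
Sample 3: 0→4, due 61, tardiness 0
Sample 5: 4→10, due 32, tardiness 0
Sample 7: 10→17, due 66, tardiness 0
Sample 4: 17→31, due 59, tardiness 0
Sample 6: 31→47, due 43, tardiness 4
Sample 2: 47→64, due 36, tardiness 28
Sample 1: 64→84, due 45, tardiness 39
Sum = 0+0+0+0+4+28+39 = 71.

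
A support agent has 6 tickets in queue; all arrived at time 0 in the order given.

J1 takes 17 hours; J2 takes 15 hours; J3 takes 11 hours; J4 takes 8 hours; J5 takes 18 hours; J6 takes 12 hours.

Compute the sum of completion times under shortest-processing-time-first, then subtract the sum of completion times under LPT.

-71

SPT (increasing processing time): J4 J3 J6 J2 J1 J5.
J4: 0→8
J3: 8→19
J6: 19→31
J2: 31→46
J1: 46→63
J5: 63→81
Sum = 8+19+31+46+63+81 = 248.
LPT (decreasing processing time): J5 J1 J2 J6 J3 J4.
J5: 0→18
J1: 18→35
J2: 35→50
J6: 50→62
J3: 62→73
J4: 73→81
Sum = 18+35+50+62+73+81 = 319.
Difference = 248 − 319 = -71.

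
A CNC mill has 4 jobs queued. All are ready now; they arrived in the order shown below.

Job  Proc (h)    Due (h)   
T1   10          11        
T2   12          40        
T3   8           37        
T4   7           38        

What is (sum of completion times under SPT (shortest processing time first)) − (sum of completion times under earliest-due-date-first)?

SPT (increasing processing time): T4 T3 T1 T2.
T4: 0→7
T3: 7→15
T1: 15→25
T2: 25→37
Sum = 7+15+25+37 = 84.
EDD (increasing due date): T1 T3 T4 T2.
T1: 0→10
T3: 10→18
T4: 18→25
T2: 25→37
Sum = 10+18+25+37 = 90.
Difference = 84 − 90 = -6.

-6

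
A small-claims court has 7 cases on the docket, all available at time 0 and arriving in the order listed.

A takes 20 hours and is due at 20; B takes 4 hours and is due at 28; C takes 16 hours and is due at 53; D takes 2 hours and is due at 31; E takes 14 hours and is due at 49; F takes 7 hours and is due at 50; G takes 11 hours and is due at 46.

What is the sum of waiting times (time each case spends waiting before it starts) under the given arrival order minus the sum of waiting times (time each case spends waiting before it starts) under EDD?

29

FIFO (arrival order): A B C D E F G.
A: waits 0, runs 0→20
B: waits 20, runs 20→24
C: waits 24, runs 24→40
D: waits 40, runs 40→42
E: waits 42, runs 42→56
F: waits 56, runs 56→63
G: waits 63, runs 63→74
Sum = 0+20+24+40+42+56+63 = 245.
EDD (increasing due date): A B D G E F C.
A: waits 0, runs 0→20
B: waits 20, runs 20→24
D: waits 24, runs 24→26
G: waits 26, runs 26→37
E: waits 37, runs 37→51
F: waits 51, runs 51→58
C: waits 58, runs 58→74
Sum = 0+20+24+26+37+51+58 = 216.
Difference = 245 − 216 = 29.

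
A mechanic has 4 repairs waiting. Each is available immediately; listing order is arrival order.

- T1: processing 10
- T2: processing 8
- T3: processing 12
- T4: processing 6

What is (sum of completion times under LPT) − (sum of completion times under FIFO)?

LPT (decreasing processing time): T3 T1 T2 T4.
T3: 0→12
T1: 12→22
T2: 22→30
T4: 30→36
Sum = 12+22+30+36 = 100.
FIFO (arrival order): T1 T2 T3 T4.
T1: 0→10
T2: 10→18
T3: 18→30
T4: 30→36
Sum = 10+18+30+36 = 94.
Difference = 100 − 94 = 6.

6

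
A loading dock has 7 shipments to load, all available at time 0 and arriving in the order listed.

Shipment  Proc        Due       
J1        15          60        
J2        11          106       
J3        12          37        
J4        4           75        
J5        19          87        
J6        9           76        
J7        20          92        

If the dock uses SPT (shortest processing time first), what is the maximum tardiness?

SPT (increasing processing time): J4 J6 J2 J3 J1 J5 J7.
J4: 0→4, due 75, tardiness 0
J6: 4→13, due 76, tardiness 0
J2: 13→24, due 106, tardiness 0
J3: 24→36, due 37, tardiness 0
J1: 36→51, due 60, tardiness 0
J5: 51→70, due 87, tardiness 0
J7: 70→90, due 92, tardiness 0
Maximum = 0.

0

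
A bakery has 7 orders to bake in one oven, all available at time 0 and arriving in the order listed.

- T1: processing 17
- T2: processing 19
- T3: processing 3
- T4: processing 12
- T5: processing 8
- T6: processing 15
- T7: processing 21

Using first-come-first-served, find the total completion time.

FIFO (arrival order): T1 T2 T3 T4 T5 T6 T7.
T1: 0→17
T2: 17→36
T3: 36→39
T4: 39→51
T5: 51→59
T6: 59→74
T7: 74→95
Sum = 17+36+39+51+59+74+95 = 371.

371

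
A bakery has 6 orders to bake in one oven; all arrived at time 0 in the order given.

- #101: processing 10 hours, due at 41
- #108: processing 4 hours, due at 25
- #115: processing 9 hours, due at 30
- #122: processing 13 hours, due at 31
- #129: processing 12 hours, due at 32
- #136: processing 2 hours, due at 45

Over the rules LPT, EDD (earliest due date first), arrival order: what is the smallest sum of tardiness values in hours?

18

LPT (decreasing processing time): #122 #129 #101 #115 #108 #136.
#122: 0→13, due 31, tardiness 0
#129: 13→25, due 32, tardiness 0
#101: 25→35, due 41, tardiness 0
#115: 35→44, due 30, tardiness 14
#108: 44→48, due 25, tardiness 23
#136: 48→50, due 45, tardiness 5
Sum = 0+0+0+14+23+5 = 42.
EDD (increasing due date): #108 #115 #122 #129 #101 #136.
#108: 0→4, due 25, tardiness 0
#115: 4→13, due 30, tardiness 0
#122: 13→26, due 31, tardiness 0
#129: 26→38, due 32, tardiness 6
#101: 38→48, due 41, tardiness 7
#136: 48→50, due 45, tardiness 5
Sum = 0+0+0+6+7+5 = 18.
FIFO (arrival order): #101 #108 #115 #122 #129 #136.
#101: 0→10, due 41, tardiness 0
#108: 10→14, due 25, tardiness 0
#115: 14→23, due 30, tardiness 0
#122: 23→36, due 31, tardiness 5
#129: 36→48, due 32, tardiness 16
#136: 48→50, due 45, tardiness 5
Sum = 0+0+0+5+16+5 = 26.
LPT 42, EDD 18, FIFO 26 → minimum 18.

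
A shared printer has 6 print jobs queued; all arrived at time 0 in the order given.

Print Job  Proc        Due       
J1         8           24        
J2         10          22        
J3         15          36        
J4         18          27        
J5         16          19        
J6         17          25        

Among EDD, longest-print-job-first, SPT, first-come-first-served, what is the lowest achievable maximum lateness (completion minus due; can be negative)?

EDD (increasing due date): J5 J2 J1 J6 J4 J3.
J5: 0→16, due 19, lateness -3
J2: 16→26, due 22, lateness 4
J1: 26→34, due 24, lateness 10
J6: 34→51, due 25, lateness 26
J4: 51→69, due 27, lateness 42
J3: 69→84, due 36, lateness 48
Maximum = 48.
LPT (decreasing processing time): J4 J6 J5 J3 J2 J1.
J4: 0→18, due 27, lateness -9
J6: 18→35, due 25, lateness 10
J5: 35→51, due 19, lateness 32
J3: 51→66, due 36, lateness 30
J2: 66→76, due 22, lateness 54
J1: 76→84, due 24, lateness 60
Maximum = 60.
SPT (increasing processing time): J1 J2 J3 J5 J6 J4.
J1: 0→8, due 24, lateness -16
J2: 8→18, due 22, lateness -4
J3: 18→33, due 36, lateness -3
J5: 33→49, due 19, lateness 30
J6: 49→66, due 25, lateness 41
J4: 66→84, due 27, lateness 57
Maximum = 57.
FIFO (arrival order): J1 J2 J3 J4 J5 J6.
J1: 0→8, due 24, lateness -16
J2: 8→18, due 22, lateness -4
J3: 18→33, due 36, lateness -3
J4: 33→51, due 27, lateness 24
J5: 51→67, due 19, lateness 48
J6: 67→84, due 25, lateness 59
Maximum = 59.
EDD 48, LPT 60, SPT 57, FIFO 59 → minimum 48.

48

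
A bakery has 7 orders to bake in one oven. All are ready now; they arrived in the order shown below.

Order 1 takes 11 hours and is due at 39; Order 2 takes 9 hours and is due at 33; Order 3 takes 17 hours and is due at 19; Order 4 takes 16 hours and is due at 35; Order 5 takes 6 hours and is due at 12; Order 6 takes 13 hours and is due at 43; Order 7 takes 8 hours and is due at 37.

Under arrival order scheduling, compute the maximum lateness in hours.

FIFO (arrival order): Order 1 Order 2 Order 3 Order 4 Order 5 Order 6 Order 7.
Order 1: 0→11, due 39, lateness -28
Order 2: 11→20, due 33, lateness -13
Order 3: 20→37, due 19, lateness 18
Order 4: 37→53, due 35, lateness 18
Order 5: 53→59, due 12, lateness 47
Order 6: 59→72, due 43, lateness 29
Order 7: 72→80, due 37, lateness 43
Maximum = 47.

47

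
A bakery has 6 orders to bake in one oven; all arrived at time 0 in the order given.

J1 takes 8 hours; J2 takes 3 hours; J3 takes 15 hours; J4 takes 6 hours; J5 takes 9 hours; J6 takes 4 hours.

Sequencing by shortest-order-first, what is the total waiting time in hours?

74

SPT (increasing processing time): J2 J6 J4 J1 J5 J3.
J2: waits 0, runs 0→3
J6: waits 3, runs 3→7
J4: waits 7, runs 7→13
J1: waits 13, runs 13→21
J5: waits 21, runs 21→30
J3: waits 30, runs 30→45
Sum = 0+3+7+13+21+30 = 74.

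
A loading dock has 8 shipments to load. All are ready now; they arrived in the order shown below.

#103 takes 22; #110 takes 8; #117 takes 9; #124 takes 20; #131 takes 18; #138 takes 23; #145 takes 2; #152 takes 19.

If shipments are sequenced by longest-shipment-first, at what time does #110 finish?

LPT (decreasing processing time): #138 #103 #124 #152 #131 #117 #110 #145.
#138: 0→23
#103: 23→45
#124: 45→65
#152: 65→84
#131: 84→102
#117: 102→111
#110: 111→119

119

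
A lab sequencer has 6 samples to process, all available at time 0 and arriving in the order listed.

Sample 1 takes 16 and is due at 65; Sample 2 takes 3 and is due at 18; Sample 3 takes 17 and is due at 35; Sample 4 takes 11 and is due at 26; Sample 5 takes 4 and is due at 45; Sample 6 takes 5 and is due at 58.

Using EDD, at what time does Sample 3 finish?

31

EDD (increasing due date): Sample 2 Sample 4 Sample 3 Sample 5 Sample 6 Sample 1.
Sample 2: 0→3
Sample 4: 3→14
Sample 3: 14→31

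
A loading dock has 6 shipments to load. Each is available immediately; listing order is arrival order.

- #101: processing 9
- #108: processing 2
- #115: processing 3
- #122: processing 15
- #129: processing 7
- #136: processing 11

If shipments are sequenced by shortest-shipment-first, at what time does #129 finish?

SPT (increasing processing time): #108 #115 #129 #101 #136 #122.
#108: 0→2
#115: 2→5
#129: 5→12

12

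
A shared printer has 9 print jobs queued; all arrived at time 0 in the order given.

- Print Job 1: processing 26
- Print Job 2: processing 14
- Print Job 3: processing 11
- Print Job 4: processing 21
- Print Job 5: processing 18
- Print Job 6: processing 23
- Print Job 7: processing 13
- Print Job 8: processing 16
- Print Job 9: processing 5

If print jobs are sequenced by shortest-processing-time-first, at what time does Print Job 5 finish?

SPT (increasing processing time): Print Job 9 Print Job 3 Print Job 7 Print Job 2 Print Job 8 Print Job 5 Print Job 4 Print Job 6 Print Job 1.
Print Job 9: 0→5
Print Job 3: 5→16
Print Job 7: 16→29
Print Job 2: 29→43
Print Job 8: 43→59
Print Job 5: 59→77

77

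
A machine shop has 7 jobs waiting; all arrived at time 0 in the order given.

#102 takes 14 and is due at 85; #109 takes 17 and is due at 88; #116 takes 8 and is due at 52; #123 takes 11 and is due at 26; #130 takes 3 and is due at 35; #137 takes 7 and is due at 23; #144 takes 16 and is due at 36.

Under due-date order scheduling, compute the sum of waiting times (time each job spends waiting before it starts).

187

EDD (increasing due date): #137 #123 #130 #144 #116 #102 #109.
#137: waits 0, runs 0→7
#123: waits 7, runs 7→18
#130: waits 18, runs 18→21
#144: waits 21, runs 21→37
#116: waits 37, runs 37→45
#102: waits 45, runs 45→59
#109: waits 59, runs 59→76
Sum = 0+7+18+21+37+45+59 = 187.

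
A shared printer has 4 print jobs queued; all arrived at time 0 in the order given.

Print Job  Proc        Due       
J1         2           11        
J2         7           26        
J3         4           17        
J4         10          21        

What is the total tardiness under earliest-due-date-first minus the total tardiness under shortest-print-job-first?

-2

EDD (increasing due date): J1 J3 J4 J2.
J1: 0→2, due 11, tardiness 0
J3: 2→6, due 17, tardiness 0
J4: 6→16, due 21, tardiness 0
J2: 16→23, due 26, tardiness 0
Sum = 0+0+0+0 = 0.
SPT (increasing processing time): J1 J3 J2 J4.
J1: 0→2, due 11, tardiness 0
J3: 2→6, due 17, tardiness 0
J2: 6→13, due 26, tardiness 0
J4: 13→23, due 21, tardiness 2
Sum = 0+0+0+2 = 2.
Difference = 0 − 2 = -2.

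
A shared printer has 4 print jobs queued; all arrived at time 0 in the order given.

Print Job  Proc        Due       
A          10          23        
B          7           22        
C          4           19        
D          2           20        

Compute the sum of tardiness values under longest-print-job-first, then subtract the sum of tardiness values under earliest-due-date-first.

LPT (decreasing processing time): A B C D.
A: 0→10, due 23, tardiness 0
B: 10→17, due 22, tardiness 0
C: 17→21, due 19, tardiness 2
D: 21→23, due 20, tardiness 3
Sum = 0+0+2+3 = 5.
EDD (increasing due date): C D B A.
C: 0→4, due 19, tardiness 0
D: 4→6, due 20, tardiness 0
B: 6→13, due 22, tardiness 0
A: 13→23, due 23, tardiness 0
Sum = 0+0+0+0 = 0.
Difference = 5 − 0 = 5.

5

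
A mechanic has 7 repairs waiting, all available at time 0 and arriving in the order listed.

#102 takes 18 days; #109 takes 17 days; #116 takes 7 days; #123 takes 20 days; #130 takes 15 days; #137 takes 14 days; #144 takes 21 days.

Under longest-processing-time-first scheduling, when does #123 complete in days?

41

LPT (decreasing processing time): #144 #123 #102 #109 #130 #137 #116.
#144: 0→21
#123: 21→41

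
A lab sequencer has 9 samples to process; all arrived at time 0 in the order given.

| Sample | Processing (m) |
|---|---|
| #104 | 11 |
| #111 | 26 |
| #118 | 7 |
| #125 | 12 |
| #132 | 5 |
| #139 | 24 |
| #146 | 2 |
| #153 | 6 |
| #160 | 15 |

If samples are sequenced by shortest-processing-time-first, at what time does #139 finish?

SPT (increasing processing time): #146 #132 #153 #118 #104 #125 #160 #139 #111.
#146: 0→2
#132: 2→7
#153: 7→13
#118: 13→20
#104: 20→31
#125: 31→43
#160: 43→58
#139: 58→82

82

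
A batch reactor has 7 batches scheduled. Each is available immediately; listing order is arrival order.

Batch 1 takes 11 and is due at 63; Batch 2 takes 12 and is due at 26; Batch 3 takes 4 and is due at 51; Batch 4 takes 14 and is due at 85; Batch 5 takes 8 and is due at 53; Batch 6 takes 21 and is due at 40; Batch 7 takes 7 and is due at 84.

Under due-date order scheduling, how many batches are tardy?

0

EDD (increasing due date): Batch 2 Batch 6 Batch 3 Batch 5 Batch 1 Batch 7 Batch 4.
Batch 2: 0→12, due 26, tardiness 0
Batch 6: 12→33, due 40, tardiness 0
Batch 3: 33→37, due 51, tardiness 0
Batch 5: 37→45, due 53, tardiness 0
Batch 1: 45→56, due 63, tardiness 0
Batch 7: 56→63, due 84, tardiness 0
Batch 4: 63→77, due 85, tardiness 0
Late batches: 0.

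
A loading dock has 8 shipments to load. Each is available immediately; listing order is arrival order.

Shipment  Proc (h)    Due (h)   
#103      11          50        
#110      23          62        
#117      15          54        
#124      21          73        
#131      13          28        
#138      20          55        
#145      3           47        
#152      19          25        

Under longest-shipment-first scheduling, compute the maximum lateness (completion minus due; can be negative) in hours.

LPT (decreasing processing time): #110 #124 #138 #152 #117 #131 #103 #145.
#110: 0→23, due 62, lateness -39
#124: 23→44, due 73, lateness -29
#138: 44→64, due 55, lateness 9
#152: 64→83, due 25, lateness 58
#117: 83→98, due 54, lateness 44
#131: 98→111, due 28, lateness 83
#103: 111→122, due 50, lateness 72
#145: 122→125, due 47, lateness 78
Maximum = 83.

83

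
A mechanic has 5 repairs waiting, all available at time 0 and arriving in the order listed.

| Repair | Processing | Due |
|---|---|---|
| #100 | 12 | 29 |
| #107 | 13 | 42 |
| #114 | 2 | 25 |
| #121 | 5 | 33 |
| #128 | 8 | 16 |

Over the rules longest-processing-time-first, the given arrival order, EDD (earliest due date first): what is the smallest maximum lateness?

-2

LPT (decreasing processing time): #107 #100 #128 #121 #114.
#107: 0→13, due 42, lateness -29
#100: 13→25, due 29, lateness -4
#128: 25→33, due 16, lateness 17
#121: 33→38, due 33, lateness 5
#114: 38→40, due 25, lateness 15
Maximum = 17.
FIFO (arrival order): #100 #107 #114 #121 #128.
#100: 0→12, due 29, lateness -17
#107: 12→25, due 42, lateness -17
#114: 25→27, due 25, lateness 2
#121: 27→32, due 33, lateness -1
#128: 32→40, due 16, lateness 24
Maximum = 24.
EDD (increasing due date): #128 #114 #100 #121 #107.
#128: 0→8, due 16, lateness -8
#114: 8→10, due 25, lateness -15
#100: 10→22, due 29, lateness -7
#121: 22→27, due 33, lateness -6
#107: 27→40, due 42, lateness -2
Maximum = -2.
LPT 17, FIFO 24, EDD -2 → minimum -2.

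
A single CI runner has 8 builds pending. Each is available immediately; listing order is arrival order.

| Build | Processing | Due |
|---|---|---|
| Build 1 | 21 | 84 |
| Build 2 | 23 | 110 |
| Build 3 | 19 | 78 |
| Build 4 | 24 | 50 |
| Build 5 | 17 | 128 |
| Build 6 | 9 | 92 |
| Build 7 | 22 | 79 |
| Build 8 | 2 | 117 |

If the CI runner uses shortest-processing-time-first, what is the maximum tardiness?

87

SPT (increasing processing time): Build 8 Build 6 Build 5 Build 3 Build 1 Build 7 Build 2 Build 4.
Build 8: 0→2, due 117, tardiness 0
Build 6: 2→11, due 92, tardiness 0
Build 5: 11→28, due 128, tardiness 0
Build 3: 28→47, due 78, tardiness 0
Build 1: 47→68, due 84, tardiness 0
Build 7: 68→90, due 79, tardiness 11
Build 2: 90→113, due 110, tardiness 3
Build 4: 113→137, due 50, tardiness 87
Maximum = 87.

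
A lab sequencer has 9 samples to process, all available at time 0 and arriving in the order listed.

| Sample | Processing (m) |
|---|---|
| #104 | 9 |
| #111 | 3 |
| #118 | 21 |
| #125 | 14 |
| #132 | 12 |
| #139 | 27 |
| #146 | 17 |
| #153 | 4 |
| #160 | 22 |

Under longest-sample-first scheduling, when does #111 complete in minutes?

129

LPT (decreasing processing time): #139 #160 #118 #146 #125 #132 #104 #153 #111.
#139: 0→27
#160: 27→49
#118: 49→70
#146: 70→87
#125: 87→101
#132: 101→113
#104: 113→122
#153: 122→126
#111: 126→129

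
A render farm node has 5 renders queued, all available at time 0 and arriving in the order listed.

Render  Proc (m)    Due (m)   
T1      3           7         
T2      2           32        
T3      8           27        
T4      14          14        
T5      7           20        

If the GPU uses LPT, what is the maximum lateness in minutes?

LPT (decreasing processing time): T4 T3 T5 T1 T2.
T4: 0→14, due 14, lateness 0
T3: 14→22, due 27, lateness -5
T5: 22→29, due 20, lateness 9
T1: 29→32, due 7, lateness 25
T2: 32→34, due 32, lateness 2
Maximum = 25.

25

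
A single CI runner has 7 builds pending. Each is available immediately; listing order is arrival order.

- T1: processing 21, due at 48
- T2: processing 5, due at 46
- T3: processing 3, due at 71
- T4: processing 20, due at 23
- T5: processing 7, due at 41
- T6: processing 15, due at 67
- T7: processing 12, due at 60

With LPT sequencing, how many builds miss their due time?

5

LPT (decreasing processing time): T1 T4 T6 T7 T5 T2 T3.
T1: 0→21, due 48, tardiness 0
T4: 21→41, due 23, tardiness 18
T6: 41→56, due 67, tardiness 0
T7: 56→68, due 60, tardiness 8
T5: 68→75, due 41, tardiness 34
T2: 75→80, due 46, tardiness 34
T3: 80→83, due 71, tardiness 12
Late builds: 5.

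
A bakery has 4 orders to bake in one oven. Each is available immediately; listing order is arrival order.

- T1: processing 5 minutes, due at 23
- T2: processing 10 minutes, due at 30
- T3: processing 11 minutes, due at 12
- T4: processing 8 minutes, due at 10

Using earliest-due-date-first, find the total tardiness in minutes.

12

EDD (increasing due date): T4 T3 T1 T2.
T4: 0→8, due 10, tardiness 0
T3: 8→19, due 12, tardiness 7
T1: 19→24, due 23, tardiness 1
T2: 24→34, due 30, tardiness 4
Sum = 0+7+1+4 = 12.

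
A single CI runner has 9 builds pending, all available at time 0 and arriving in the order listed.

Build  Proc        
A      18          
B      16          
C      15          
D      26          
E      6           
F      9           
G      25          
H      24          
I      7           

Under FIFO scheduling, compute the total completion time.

FIFO (arrival order): A B C D E F G H I.
A: 0→18
B: 18→34
C: 34→49
D: 49→75
E: 75→81
F: 81→90
G: 90→115
H: 115→139
I: 139→146
Sum = 18+34+49+75+81+90+115+139+146 = 747.

747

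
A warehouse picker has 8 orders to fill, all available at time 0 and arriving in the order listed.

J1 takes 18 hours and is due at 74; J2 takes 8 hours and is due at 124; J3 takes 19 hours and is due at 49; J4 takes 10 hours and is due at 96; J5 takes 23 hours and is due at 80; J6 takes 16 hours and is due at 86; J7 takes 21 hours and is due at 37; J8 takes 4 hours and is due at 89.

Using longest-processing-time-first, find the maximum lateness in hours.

30

LPT (decreasing processing time): J5 J7 J3 J1 J6 J4 J2 J8.
J5: 0→23, due 80, lateness -57
J7: 23→44, due 37, lateness 7
J3: 44→63, due 49, lateness 14
J1: 63→81, due 74, lateness 7
J6: 81→97, due 86, lateness 11
J4: 97→107, due 96, lateness 11
J2: 107→115, due 124, lateness -9
J8: 115→119, due 89, lateness 30
Maximum = 30.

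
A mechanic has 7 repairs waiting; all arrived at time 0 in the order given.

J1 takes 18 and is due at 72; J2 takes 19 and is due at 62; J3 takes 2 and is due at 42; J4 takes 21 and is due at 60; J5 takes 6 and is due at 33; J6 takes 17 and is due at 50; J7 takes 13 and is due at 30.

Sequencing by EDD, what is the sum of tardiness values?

EDD (increasing due date): J7 J5 J3 J6 J4 J2 J1.
J7: 0→13, due 30, tardiness 0
J5: 13→19, due 33, tardiness 0
J3: 19→21, due 42, tardiness 0
J6: 21→38, due 50, tardiness 0
J4: 38→59, due 60, tardiness 0
J2: 59→78, due 62, tardiness 16
J1: 78→96, due 72, tardiness 24
Sum = 0+0+0+0+0+16+24 = 40.

40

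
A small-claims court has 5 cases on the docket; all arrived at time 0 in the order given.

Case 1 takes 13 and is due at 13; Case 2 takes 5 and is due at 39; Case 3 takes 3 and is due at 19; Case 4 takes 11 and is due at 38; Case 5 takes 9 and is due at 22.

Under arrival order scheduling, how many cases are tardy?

FIFO (arrival order): Case 1 Case 2 Case 3 Case 4 Case 5.
Case 1: 0→13, due 13, tardiness 0
Case 2: 13→18, due 39, tardiness 0
Case 3: 18→21, due 19, tardiness 2
Case 4: 21→32, due 38, tardiness 0
Case 5: 32→41, due 22, tardiness 19
Late cases: 2.

2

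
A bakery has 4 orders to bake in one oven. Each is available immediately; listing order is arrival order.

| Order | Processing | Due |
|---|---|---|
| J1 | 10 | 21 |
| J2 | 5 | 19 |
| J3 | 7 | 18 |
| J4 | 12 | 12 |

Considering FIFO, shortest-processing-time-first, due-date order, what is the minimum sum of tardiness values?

FIFO (arrival order): J1 J2 J3 J4.
J1: 0→10, due 21, tardiness 0
J2: 10→15, due 19, tardiness 0
J3: 15→22, due 18, tardiness 4
J4: 22→34, due 12, tardiness 22
Sum = 0+0+4+22 = 26.
SPT (increasing processing time): J2 J3 J1 J4.
J2: 0→5, due 19, tardiness 0
J3: 5→12, due 18, tardiness 0
J1: 12→22, due 21, tardiness 1
J4: 22→34, due 12, tardiness 22
Sum = 0+0+1+22 = 23.
EDD (increasing due date): J4 J3 J2 J1.
J4: 0→12, due 12, tardiness 0
J3: 12→19, due 18, tardiness 1
J2: 19→24, due 19, tardiness 5
J1: 24→34, due 21, tardiness 13
Sum = 0+1+5+13 = 19.
FIFO 26, SPT 23, EDD 19 → minimum 19.

19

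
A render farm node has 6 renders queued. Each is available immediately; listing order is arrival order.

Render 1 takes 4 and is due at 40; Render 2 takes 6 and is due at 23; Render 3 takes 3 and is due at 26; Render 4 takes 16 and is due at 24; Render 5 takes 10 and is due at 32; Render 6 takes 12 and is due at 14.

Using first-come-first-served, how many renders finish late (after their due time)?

FIFO (arrival order): Render 1 Render 2 Render 3 Render 4 Render 5 Render 6.
Render 1: 0→4, due 40, tardiness 0
Render 2: 4→10, due 23, tardiness 0
Render 3: 10→13, due 26, tardiness 0
Render 4: 13→29, due 24, tardiness 5
Render 5: 29→39, due 32, tardiness 7
Render 6: 39→51, due 14, tardiness 37
Late renders: 3.

3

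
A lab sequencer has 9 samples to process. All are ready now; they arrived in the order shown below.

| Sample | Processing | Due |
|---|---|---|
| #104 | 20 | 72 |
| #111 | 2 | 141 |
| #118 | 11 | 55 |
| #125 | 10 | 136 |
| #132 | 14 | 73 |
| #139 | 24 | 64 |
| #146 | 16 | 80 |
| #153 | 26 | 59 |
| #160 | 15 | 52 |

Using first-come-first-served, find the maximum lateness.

FIFO (arrival order): #104 #111 #118 #125 #132 #139 #146 #153 #160.
#104: 0→20, due 72, lateness -52
#111: 20→22, due 141, lateness -119
#118: 22→33, due 55, lateness -22
#125: 33→43, due 136, lateness -93
#132: 43→57, due 73, lateness -16
#139: 57→81, due 64, lateness 17
#146: 81→97, due 80, lateness 17
#153: 97→123, due 59, lateness 64
#160: 123→138, due 52, lateness 86
Maximum = 86.

86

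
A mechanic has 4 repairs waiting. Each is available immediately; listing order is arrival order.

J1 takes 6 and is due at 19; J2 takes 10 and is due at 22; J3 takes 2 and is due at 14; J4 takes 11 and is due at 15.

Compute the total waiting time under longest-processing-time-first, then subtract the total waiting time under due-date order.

LPT (decreasing processing time): J4 J2 J1 J3.
J4: waits 0, runs 0→11
J2: waits 11, runs 11→21
J1: waits 21, runs 21→27
J3: waits 27, runs 27→29
Sum = 0+11+21+27 = 59.
EDD (increasing due date): J3 J4 J1 J2.
J3: waits 0, runs 0→2
J4: waits 2, runs 2→13
J1: waits 13, runs 13→19
J2: waits 19, runs 19→29
Sum = 0+2+13+19 = 34.
Difference = 59 − 34 = 25.

25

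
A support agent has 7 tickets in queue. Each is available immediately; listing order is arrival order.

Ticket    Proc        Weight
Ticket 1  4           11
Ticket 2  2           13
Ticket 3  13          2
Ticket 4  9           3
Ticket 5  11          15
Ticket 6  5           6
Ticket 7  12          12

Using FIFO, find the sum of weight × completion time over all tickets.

FIFO (arrival order): Ticket 1 Ticket 2 Ticket 3 Ticket 4 Ticket 5 Ticket 6 Ticket 7.
Ticket 1: finishes 4, weight 11, w·C = 44
Ticket 2: finishes 6, weight 13, w·C = 78
Ticket 3: finishes 19, weight 2, w·C = 38
Ticket 4: finishes 28, weight 3, w·C = 84
Ticket 5: finishes 39, weight 15, w·C = 585
Ticket 6: finishes 44, weight 6, w·C = 264
Ticket 7: finishes 56, weight 12, w·C = 672
Sum = 44+78+38+84+585+264+672 = 1765.

1765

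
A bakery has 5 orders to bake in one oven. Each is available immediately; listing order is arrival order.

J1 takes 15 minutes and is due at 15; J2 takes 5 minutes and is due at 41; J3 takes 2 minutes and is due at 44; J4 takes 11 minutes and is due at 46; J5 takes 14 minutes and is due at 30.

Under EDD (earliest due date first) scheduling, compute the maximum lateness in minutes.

1

EDD (increasing due date): J1 J5 J2 J3 J4.
J1: 0→15, due 15, lateness 0
J5: 15→29, due 30, lateness -1
J2: 29→34, due 41, lateness -7
J3: 34→36, due 44, lateness -8
J4: 36→47, due 46, lateness 1
Maximum = 1.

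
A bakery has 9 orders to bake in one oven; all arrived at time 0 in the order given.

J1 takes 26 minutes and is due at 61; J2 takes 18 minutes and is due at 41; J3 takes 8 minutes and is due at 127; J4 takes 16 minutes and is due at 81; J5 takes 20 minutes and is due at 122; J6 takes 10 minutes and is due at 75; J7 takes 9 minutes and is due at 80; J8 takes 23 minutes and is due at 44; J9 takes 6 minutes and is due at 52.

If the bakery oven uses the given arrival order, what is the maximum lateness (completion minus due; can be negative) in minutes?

FIFO (arrival order): J1 J2 J3 J4 J5 J6 J7 J8 J9.
J1: 0→26, due 61, lateness -35
J2: 26→44, due 41, lateness 3
J3: 44→52, due 127, lateness -75
J4: 52→68, due 81, lateness -13
J5: 68→88, due 122, lateness -34
J6: 88→98, due 75, lateness 23
J7: 98→107, due 80, lateness 27
J8: 107→130, due 44, lateness 86
J9: 130→136, due 52, lateness 84
Maximum = 86.

86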